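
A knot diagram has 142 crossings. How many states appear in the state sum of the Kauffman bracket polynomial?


Each crossing contributes 2 choices (A-smoothing or B-smoothing).
Total states = 2^142 = 5575186299632655785383929568162090376495104

5575186299632655785383929568162090376495104


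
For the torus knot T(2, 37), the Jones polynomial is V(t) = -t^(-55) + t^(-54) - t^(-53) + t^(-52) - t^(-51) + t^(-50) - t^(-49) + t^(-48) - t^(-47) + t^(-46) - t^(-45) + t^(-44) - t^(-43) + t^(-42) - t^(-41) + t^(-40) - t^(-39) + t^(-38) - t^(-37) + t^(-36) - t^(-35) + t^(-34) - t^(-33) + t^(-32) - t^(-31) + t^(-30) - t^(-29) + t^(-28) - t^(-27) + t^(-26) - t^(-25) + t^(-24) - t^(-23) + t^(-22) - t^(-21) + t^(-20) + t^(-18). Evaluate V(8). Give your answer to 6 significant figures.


Substituting t = 8 into V(t) = -t^(-55) + t^(-54) - t^(-53) + t^(-52) - t^(-51) + t^(-50) - t^(-49) + t^(-48) - t^(-47) + t^(-46) - t^(-45) + t^(-44) - t^(-43) + t^(-42) - t^(-41) + t^(-40) - t^(-39) + t^(-38) - t^(-37) + t^(-36) - t^(-35) + t^(-34) - t^(-33) + t^(-32) - t^(-31) + t^(-30) - t^(-29) + t^(-28) - t^(-27) + t^(-26) - t^(-25) + t^(-24) - t^(-23) + t^(-22) - t^(-21) + t^(-20) + t^(-18):
  (-)t^(-55) = -2.13821e-50
  (+)t^(-54) = 1.71057e-49
  (-)t^(-53) = -1.36846e-48
  (+)t^(-52) = 1.09476e-47
  (-)t^(-51) = -8.75812e-47
  (+)t^(-50) = 7.00649e-46
  (-)t^(-49) = -5.60519e-45
  (+)t^(-48) = 4.48416e-44
  (-)t^(-47) = -3.58732e-43
  (+)t^(-46) = 2.86986e-42
  (-)t^(-45) = -2.29589e-41
  (+)t^(-44) = 1.83671e-40
  (-)t^(-43) = -1.46937e-39
  (+)t^(-42) = 1.17549e-38
  (-)t^(-41) = -9.40395e-38
  (+)t^(-40) = 7.52316e-37
  (-)t^(-39) = -6.01853e-36
  (+)t^(-38) = 4.81482e-35
  (-)t^(-37) = -3.85186e-34
  (+)t^(-36) = 3.08149e-33
  (-)t^(-35) = -2.46519e-32
  (+)t^(-34) = 1.97215e-31
  (-)t^(-33) = -1.57772e-30
  (+)t^(-32) = 1.26218e-29
  (-)t^(-31) = -1.00974e-28
  (+)t^(-30) = 8.07794e-28
  (-)t^(-29) = -6.46235e-27
  (+)t^(-28) = 5.16988e-26
  (-)t^(-27) = -4.1359e-25
  (+)t^(-26) = 3.30872e-24
  (-)t^(-25) = -2.64698e-23
  (+)t^(-24) = 2.11758e-22
  (-)t^(-23) = -1.69407e-21
  (+)t^(-22) = 1.35525e-20
  (-)t^(-21) = -1.0842e-19
  (+)t^(-20) = 8.67362e-19
  (+)t^(-18) = 5.55112e-17
Sum = (-2.13821e-50) + (1.71057e-49) + (-1.36846e-48) + (1.09476e-47) + (-8.75812e-47) + (7.00649e-46) + (-5.60519e-45) + (4.48416e-44) + (-3.58732e-43) + (2.86986e-42) + (-2.29589e-41) + (1.83671e-40) + (-1.46937e-39) + (1.17549e-38) + (-9.40395e-38) + (7.52316e-37) + (-6.01853e-36) + (4.81482e-35) + (-3.85186e-34) + (3.08149e-33) + (-2.46519e-32) + (1.97215e-31) + (-1.57772e-30) + (1.26218e-29) + (-1.00974e-28) + (8.07794e-28) + (-6.46235e-27) + (5.16988e-26) + (-4.1359e-25) + (3.30872e-24) + (-2.64698e-23) + (2.11758e-22) + (-1.69407e-21) + (1.35525e-20) + (-1.0842e-19) + (8.67362e-19) + (5.55112e-17)
= 5.628213944e-17
Rounded to 6 significant figures: 5.62821e-17

5.62821e-17


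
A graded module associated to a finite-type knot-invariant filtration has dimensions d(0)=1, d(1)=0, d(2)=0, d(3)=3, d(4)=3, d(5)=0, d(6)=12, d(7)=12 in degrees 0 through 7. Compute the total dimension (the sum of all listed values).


Total dimension = d(0) + d(1) + ... + d(7)
= 1 + 0 + 0 + 3 + 3 + 0 + 12 + 12
= 31

31


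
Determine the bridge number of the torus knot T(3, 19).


The bridge number of T(p,q) is min(p,q).
min(3, 19) = 3

3


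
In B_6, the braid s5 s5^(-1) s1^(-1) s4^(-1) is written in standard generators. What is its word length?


The word length counts the number of generators (including inverses).
Listing each generator: s5, s5^(-1), s1^(-1), s4^(-1)
There are 4 generators in this braid word.

4


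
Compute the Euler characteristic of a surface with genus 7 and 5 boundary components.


chi = 2 - 2g - b
= 2 - 2*7 - 5
= 2 - 14 - 5 = -17

-17


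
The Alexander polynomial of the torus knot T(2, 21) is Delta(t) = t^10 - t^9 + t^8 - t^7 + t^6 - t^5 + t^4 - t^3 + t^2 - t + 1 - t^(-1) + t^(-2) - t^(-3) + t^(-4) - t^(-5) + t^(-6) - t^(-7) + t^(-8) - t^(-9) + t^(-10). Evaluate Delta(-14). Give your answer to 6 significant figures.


Substituting t = -14 into Delta(t) = t^10 - t^9 + t^8 - t^7 + t^6 - t^5 + t^4 - t^3 + t^2 - t + 1 - t^(-1) + t^(-2) - t^(-3) + t^(-4) - t^(-5) + t^(-6) - t^(-7) + t^(-8) - t^(-9) + t^(-10):
Term values: (289254654976) + (20661046784) + (1475789056) + (105413504) + (7529536) + (537824) + (38416) + (2744) + (196) + (14) + (1) + (0.0714286) + (0.00510204) + (0.000364431) + (2.60308e-05) + (1.85934e-06) + (1.3281e-07) + (9.48645e-09) + (6.77604e-10) + (4.84003e-11) + (3.45716e-12)
Sum = 3.115050131e+11
Rounded to 6 significant figures: 3.11505e+11

3.11505e+11


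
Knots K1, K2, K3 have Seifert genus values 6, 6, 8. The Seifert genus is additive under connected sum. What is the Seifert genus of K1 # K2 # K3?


The Seifert genus is additive under connected sum.
Seifert genus(K1 # K2 # K3) = (6) + (6) + (8)
= 20

20


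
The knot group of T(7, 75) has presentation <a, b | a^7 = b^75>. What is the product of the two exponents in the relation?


The relation is a^7 = b^75.
Product of exponents = 7 * 75
= 525

525


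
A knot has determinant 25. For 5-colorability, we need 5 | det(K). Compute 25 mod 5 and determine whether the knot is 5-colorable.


Step 1: A knot is p-colorable if and only if p divides its determinant.
Step 2: Compute 25 mod 5.
25 = 5 * 5 + 0
Step 3: 25 mod 5 = 0
Step 4: The knot is 5-colorable: yes

0


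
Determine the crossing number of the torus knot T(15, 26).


For a torus knot T(p, q) with gcd(p,q)=1,
the crossing number is min(p*(q-1), q*(p-1)).
p*(q-1) = 15*25 = 375
q*(p-1) = 26*14 = 364
min(375, 364) = 364

364


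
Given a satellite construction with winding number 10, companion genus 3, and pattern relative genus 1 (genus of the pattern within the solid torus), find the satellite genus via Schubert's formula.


Schubert: g(satellite) = g_rel(pattern) + |winding| * g(companion),
where g_rel(pattern) is the genus of the pattern relative to the solid torus.
= 1 + 10 * 3
= 1 + 30 = 31

31


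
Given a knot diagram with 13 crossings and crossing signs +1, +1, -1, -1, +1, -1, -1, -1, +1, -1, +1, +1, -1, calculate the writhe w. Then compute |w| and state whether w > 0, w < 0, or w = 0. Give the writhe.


Step 1: Count positive crossings (+1).
Positive crossings: 6
Step 2: Count negative crossings (-1).
Negative crossings: 7
Step 3: Writhe = (positive) - (negative)
w = 6 - 7 = -1
Step 4: |w| = 1, and w is negative

-1


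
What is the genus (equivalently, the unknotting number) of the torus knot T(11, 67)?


For a torus knot T(p,q), both the unknotting number and genus equal (p-1)(q-1)/2.
= (11-1)(67-1)/2
= 10*66/2
= 660/2 = 330

330


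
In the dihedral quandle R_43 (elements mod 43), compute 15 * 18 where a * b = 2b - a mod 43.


15 * 18 = 2*18 - 15 mod 43
= 36 - 15 mod 43
= 21 mod 43 = 21

21


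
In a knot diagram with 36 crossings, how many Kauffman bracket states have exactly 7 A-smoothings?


We choose which 7 of 36 crossings get A-smoothings.
C(36, 7) = 36! / (7! * 29!)
= 8347680

8347680


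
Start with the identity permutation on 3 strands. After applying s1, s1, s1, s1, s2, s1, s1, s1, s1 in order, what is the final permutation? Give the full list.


Starting with identity [1, 2, 3].
Apply generators in sequence:
  After s1: [2, 1, 3]
  After s1: [1, 2, 3]
  After s1: [2, 1, 3]
  After s1: [1, 2, 3]
  After s2: [1, 3, 2]
  After s1: [3, 1, 2]
  After s1: [1, 3, 2]
  After s1: [3, 1, 2]
  After s1: [1, 3, 2]
Final permutation: [1, 3, 2]

[1, 3, 2]


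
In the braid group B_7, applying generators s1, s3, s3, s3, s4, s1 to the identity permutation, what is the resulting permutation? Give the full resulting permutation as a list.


Starting with identity [1, 2, 3, 4, 5, 6, 7].
Apply generators in sequence:
  After s1: [2, 1, 3, 4, 5, 6, 7]
  After s3: [2, 1, 4, 3, 5, 6, 7]
  After s3: [2, 1, 3, 4, 5, 6, 7]
  After s3: [2, 1, 4, 3, 5, 6, 7]
  After s4: [2, 1, 4, 5, 3, 6, 7]
  After s1: [1, 2, 4, 5, 3, 6, 7]
Final permutation: [1, 2, 4, 5, 3, 6, 7]

[1, 2, 4, 5, 3, 6, 7]


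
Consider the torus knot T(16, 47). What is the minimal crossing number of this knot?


For a torus knot T(p, q) with gcd(p,q)=1,
the crossing number is min(p*(q-1), q*(p-1)).
p*(q-1) = 16*46 = 736
q*(p-1) = 47*15 = 705
min(736, 705) = 705

705


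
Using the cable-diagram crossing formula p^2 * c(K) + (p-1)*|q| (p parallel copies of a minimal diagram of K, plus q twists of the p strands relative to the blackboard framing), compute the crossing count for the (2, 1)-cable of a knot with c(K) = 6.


Step 1: Each of the c(K) crossings of the companion diagram becomes p*p = p^2 crossings among the p parallel strands, and each of the |q| twists s_1 s_2 ... s_(p-1) adds (p-1) crossings.
  Crossings = p^2 * c(K) + (p-1)*|q|
Step 2: = 2^2 * 6 + (2-1)*1
Step 3: = 4*6 + 1*1
Step 4: = 24 + 1 = 25

25


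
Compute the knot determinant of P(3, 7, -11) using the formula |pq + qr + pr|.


Step 1: Compute pq + qr + pr.
pq = 3*7 = 21
qr = 7*(-11) = -77
pr = 3*(-11) = -33
pq + qr + pr = 21 + (-77) + (-33) = -89
Step 2: Take absolute value.
det(P(3,7,-11)) = |-89| = 89

89


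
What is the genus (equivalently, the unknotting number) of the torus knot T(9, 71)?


For a torus knot T(p,q), both the unknotting number and genus equal (p-1)(q-1)/2.
= (9-1)(71-1)/2
= 8*70/2
= 560/2 = 280

280


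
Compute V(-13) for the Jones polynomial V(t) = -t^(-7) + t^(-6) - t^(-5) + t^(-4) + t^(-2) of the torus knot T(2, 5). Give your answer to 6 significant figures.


Substituting t = -13 into V(t) = -t^(-7) + t^(-6) - t^(-5) + t^(-4) + t^(-2):
  (-)t^(-7) = 1.59366e-08
  (+)t^(-6) = 2.07176e-07
  (-)t^(-5) = 2.69329e-06
  (+)t^(-4) = 3.50128e-05
  (+)t^(-2) = 0.00591716
Sum = (1.59366e-08) + (2.07176e-07) + (2.69329e-06) + (3.50128e-05) + (0.00591716)
= 0.005955088947
Rounded to 6 significant figures: 0.00595509

0.00595509


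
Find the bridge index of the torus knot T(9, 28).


The bridge number of T(p,q) is min(p,q).
min(9, 28) = 9

9


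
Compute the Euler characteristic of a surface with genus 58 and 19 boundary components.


chi = 2 - 2g - b
= 2 - 2*58 - 19
= 2 - 116 - 19 = -133

-133


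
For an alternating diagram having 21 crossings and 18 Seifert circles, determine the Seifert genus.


For alternating knots, g = (c - s + 1)/2.
= (21 - 18 + 1)/2
= 4/2 = 2

2


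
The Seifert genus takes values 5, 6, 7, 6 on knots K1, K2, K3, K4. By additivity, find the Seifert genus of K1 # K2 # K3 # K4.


The Seifert genus is additive under connected sum.
Seifert genus(K1 # K2 # K3 # K4) = (5) + (6) + (7) + (6)
= 24

24


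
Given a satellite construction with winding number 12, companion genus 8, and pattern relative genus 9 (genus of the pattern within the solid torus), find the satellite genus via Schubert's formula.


Schubert: g(satellite) = g_rel(pattern) + |winding| * g(companion),
where g_rel(pattern) is the genus of the pattern relative to the solid torus.
= 9 + 12 * 8
= 9 + 96 = 105

105


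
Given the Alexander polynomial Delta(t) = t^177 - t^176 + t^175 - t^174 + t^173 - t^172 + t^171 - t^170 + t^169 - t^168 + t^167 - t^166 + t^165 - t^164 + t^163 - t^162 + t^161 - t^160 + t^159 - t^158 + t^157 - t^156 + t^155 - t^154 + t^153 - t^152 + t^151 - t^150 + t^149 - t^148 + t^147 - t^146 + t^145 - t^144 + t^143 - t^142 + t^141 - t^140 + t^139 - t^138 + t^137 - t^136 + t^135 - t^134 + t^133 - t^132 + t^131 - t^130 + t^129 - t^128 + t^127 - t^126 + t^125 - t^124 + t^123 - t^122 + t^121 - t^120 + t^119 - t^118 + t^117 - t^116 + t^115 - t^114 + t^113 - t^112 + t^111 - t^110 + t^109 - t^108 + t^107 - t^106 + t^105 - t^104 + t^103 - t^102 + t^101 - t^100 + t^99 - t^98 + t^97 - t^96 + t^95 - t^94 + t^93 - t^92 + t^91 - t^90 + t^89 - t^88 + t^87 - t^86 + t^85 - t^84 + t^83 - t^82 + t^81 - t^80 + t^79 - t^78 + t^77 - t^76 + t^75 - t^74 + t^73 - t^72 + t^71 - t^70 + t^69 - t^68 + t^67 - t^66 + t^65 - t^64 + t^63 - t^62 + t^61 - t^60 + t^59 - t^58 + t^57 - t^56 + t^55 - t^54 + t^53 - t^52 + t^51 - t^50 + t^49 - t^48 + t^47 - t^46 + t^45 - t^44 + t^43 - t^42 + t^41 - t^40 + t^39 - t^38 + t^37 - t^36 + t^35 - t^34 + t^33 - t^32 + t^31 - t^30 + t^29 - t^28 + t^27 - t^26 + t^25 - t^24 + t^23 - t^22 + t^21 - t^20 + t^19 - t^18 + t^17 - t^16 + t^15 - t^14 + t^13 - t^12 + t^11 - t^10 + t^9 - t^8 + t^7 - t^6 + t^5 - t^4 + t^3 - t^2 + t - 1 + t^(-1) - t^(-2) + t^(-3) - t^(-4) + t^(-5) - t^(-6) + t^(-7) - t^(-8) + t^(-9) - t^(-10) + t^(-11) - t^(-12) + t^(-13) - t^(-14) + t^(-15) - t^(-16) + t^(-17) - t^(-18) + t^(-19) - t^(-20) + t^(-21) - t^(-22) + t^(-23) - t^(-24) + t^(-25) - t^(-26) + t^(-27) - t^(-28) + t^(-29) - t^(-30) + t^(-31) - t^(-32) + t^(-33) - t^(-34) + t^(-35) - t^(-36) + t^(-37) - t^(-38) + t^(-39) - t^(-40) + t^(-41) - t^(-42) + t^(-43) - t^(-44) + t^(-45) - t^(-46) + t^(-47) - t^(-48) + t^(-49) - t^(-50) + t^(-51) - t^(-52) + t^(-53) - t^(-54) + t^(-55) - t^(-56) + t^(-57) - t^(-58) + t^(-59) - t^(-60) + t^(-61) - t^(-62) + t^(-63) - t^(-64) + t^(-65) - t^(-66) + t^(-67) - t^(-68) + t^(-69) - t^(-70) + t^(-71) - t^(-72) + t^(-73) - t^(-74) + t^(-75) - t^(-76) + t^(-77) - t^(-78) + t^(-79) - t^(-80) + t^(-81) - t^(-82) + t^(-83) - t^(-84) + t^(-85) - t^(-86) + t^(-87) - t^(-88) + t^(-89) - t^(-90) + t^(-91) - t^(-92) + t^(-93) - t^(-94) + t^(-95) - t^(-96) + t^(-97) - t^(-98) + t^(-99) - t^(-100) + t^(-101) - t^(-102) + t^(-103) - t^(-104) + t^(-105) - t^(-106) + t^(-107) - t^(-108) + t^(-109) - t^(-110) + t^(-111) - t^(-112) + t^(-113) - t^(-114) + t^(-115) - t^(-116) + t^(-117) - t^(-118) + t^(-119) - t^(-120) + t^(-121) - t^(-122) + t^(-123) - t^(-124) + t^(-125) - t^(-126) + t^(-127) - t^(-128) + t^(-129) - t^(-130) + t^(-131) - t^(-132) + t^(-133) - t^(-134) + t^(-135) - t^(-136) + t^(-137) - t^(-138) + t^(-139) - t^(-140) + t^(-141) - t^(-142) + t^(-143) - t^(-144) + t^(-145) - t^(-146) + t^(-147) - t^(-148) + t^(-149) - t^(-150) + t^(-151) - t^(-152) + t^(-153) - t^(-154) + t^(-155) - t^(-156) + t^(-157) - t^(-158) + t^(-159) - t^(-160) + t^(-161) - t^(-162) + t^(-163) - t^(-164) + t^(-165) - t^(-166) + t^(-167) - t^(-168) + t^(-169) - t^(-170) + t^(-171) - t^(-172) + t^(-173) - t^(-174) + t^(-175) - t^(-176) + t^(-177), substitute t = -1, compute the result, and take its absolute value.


Step 1: The polynomial has 355 terms with alternating signs, exponents from 177 down to -177.
Step 2: Substitute t = -1. The i-th term has coefficient (-1)^i and exponent (m-i),
  so its value is (-1)^i * (-1)^(m-i) = (-1)^m = -1 for every i.
Step 3: All 355 terms equal -1, so Delta(-1) = 355 * (-1) = -355
Step 4: |Delta(-1)| = 355

355


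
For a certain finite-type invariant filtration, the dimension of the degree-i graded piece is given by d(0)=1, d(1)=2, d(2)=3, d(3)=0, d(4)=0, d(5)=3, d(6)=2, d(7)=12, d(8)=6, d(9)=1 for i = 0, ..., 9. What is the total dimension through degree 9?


Total dimension = d(0) + d(1) + ... + d(9)
= 1 + 2 + 3 + 0 + 0 + 3 + 2 + 12 + 6 + 1
= 30

30


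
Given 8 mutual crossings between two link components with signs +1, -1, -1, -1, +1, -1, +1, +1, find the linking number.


Step 1: Count positive crossings: 4
Step 2: Count negative crossings: 4
Step 3: Sum of signs = 4 - 4 = 0
Step 4: Linking number = sum/2 = 0/2 = 0

0


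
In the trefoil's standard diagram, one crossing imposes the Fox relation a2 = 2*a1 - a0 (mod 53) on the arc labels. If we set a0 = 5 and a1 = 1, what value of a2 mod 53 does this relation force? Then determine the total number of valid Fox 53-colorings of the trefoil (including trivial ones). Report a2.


Step 1: Apply the given crossing relation 2*a1 - a0 - a2 = 0 (mod 53).
  a2 = 2*a1 - a0 mod 53
  a2 = 2*1 - 5 mod 53
  a2 = 2 - 5 mod 53
  a2 = -3 mod 53 = 50
Step 2: The trefoil has determinant 3.
  Number of Fox p-colorings (p prime) is p^2 if p = 3, else p.
  Since 53 does not divide 3, only trivial (constant) colorings exist.
  (So the trial a0 = 5, a1 = 1 with a0 != a1 does NOT extend to a valid coloring of the whole trefoil: the other two crossing relations require 3*(a1 - a0) = 0 (mod 53), which fails.)
  Total colorings = 53
Step 3: a2 = 50, total Fox 53-colorings = 53

50


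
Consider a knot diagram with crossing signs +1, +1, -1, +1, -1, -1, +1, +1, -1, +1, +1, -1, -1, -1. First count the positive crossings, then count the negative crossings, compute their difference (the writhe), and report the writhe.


Step 1: Count positive crossings (+1).
Positive crossings: 7
Step 2: Count negative crossings (-1).
Negative crossings: 7
Step 3: Writhe = (positive) - (negative)
w = 7 - 7 = 0
Step 4: |w| = 0, and w is zero

0


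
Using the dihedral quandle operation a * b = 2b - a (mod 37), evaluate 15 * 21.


15 * 21 = 2*21 - 15 mod 37
= 42 - 15 mod 37
= 27 mod 37 = 27

27


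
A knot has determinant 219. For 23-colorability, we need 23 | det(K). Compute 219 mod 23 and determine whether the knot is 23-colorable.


Step 1: A knot is p-colorable if and only if p divides its determinant.
Step 2: Compute 219 mod 23.
219 = 9 * 23 + 12
Step 3: 219 mod 23 = 12
Step 4: The knot is 23-colorable: no

12


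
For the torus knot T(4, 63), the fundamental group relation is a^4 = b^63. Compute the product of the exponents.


The relation is a^4 = b^63.
Product of exponents = 4 * 63
= 252

252


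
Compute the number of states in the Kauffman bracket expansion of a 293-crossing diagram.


Each crossing contributes 2 choices (A-smoothing or B-smoothing).
Total states = 2^293 = 15914343565113172548972231940698266883214596825515126958094847260581103904401068017057792

15914343565113172548972231940698266883214596825515126958094847260581103904401068017057792


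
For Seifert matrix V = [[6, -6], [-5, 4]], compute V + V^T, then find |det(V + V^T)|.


Step 1: Form V + V^T where V = [[6, -6], [-5, 4]]
  V^T = [[6, -5], [-6, 4]]
  V + V^T = [[12, -11], [-11, 8]]
Step 2: det(V + V^T) = 12*8 - (-11)*(-11)
  = 96 - 121 = -25
Step 3: Knot determinant = |det(V + V^T)| = |-25| = 25

25


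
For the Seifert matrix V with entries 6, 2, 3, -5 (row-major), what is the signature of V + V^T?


Step 1: V + V^T = [[12, 5], [5, -10]]
Step 2: trace = 2, det = -145
Step 3: Discriminant = 2^2 - 4*(-145) = 584
Step 4: Eigenvalues: 13.083, -11.083
Step 5: Signature = (# positive eigenvalues) - (# negative eigenvalues) = 0

0


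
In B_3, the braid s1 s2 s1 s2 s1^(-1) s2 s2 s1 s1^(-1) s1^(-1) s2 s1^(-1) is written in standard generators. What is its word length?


The word length counts the number of generators (including inverses).
Listing each generator: s1, s2, s1, s2, s1^(-1), s2, s2, s1, s1^(-1), s1^(-1), s2, s1^(-1)
There are 12 generators in this braid word.

12


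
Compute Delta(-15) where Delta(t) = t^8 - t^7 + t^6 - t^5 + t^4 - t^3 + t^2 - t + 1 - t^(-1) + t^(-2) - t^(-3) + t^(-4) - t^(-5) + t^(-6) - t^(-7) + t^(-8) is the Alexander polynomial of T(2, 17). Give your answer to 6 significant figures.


Substituting t = -15 into Delta(t) = t^8 - t^7 + t^6 - t^5 + t^4 - t^3 + t^2 - t + 1 - t^(-1) + t^(-2) - t^(-3) + t^(-4) - t^(-5) + t^(-6) - t^(-7) + t^(-8):
Term values: (2562890625) + (170859375) + (11390625) + (759375) + (50625) + (3375) + (225) + (15) + (1) + (0.0666667) + (0.00444444) + (0.000296296) + (1.97531e-05) + (1.31687e-06) + (8.77915e-08) + (5.85277e-09) + (3.90184e-10)
Sum = 2745954241
Rounded to 6 significant figures: 2.74595e+09

2.74595e+09


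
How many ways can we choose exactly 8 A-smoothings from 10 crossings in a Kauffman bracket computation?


We choose which 8 of 10 crossings get A-smoothings.
C(10, 8) = 10! / (8! * 2!)
= 45

45


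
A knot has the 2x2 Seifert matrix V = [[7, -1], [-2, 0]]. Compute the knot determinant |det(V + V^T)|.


Step 1: Form V + V^T where V = [[7, -1], [-2, 0]]
  V^T = [[7, -2], [-1, 0]]
  V + V^T = [[14, -3], [-3, 0]]
Step 2: det(V + V^T) = 14*0 - (-3)*(-3)
  = 0 - 9 = -9
Step 3: Knot determinant = |det(V + V^T)| = |-9| = 9

9


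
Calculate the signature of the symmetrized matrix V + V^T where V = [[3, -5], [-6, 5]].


Step 1: V + V^T = [[6, -11], [-11, 10]]
Step 2: trace = 16, det = -61
Step 3: Discriminant = 16^2 - 4*(-61) = 500
Step 4: Eigenvalues: 19.1803, -3.18034
Step 5: Signature = (# positive eigenvalues) - (# negative eigenvalues) = 0

0


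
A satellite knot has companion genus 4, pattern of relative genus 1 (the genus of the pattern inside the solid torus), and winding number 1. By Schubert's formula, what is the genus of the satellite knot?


Schubert: g(satellite) = g_rel(pattern) + |winding| * g(companion),
where g_rel(pattern) is the genus of the pattern relative to the solid torus.
= 1 + 1 * 4
= 1 + 4 = 5

5


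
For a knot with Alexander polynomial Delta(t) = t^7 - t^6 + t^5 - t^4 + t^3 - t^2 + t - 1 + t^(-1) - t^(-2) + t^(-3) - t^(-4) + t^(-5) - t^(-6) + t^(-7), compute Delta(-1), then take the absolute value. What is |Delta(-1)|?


Step 1: The polynomial has 15 terms with alternating signs, exponents from 7 down to -7.
Step 2: Substitute t = -1. The i-th term has coefficient (-1)^i and exponent (m-i),
  so its value is (-1)^i * (-1)^(m-i) = (-1)^m = -1 for every i.
Step 3: All 15 terms equal -1, so Delta(-1) = 15 * (-1) = -15
Step 4: |Delta(-1)| = 15

15


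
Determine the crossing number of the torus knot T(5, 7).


For a torus knot T(p, q) with gcd(p,q)=1,
the crossing number is min(p*(q-1), q*(p-1)).
p*(q-1) = 5*6 = 30
q*(p-1) = 7*4 = 28
min(30, 28) = 28

28


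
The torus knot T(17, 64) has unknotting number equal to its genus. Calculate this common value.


For a torus knot T(p,q), both the unknotting number and genus equal (p-1)(q-1)/2.
= (17-1)(64-1)/2
= 16*63/2
= 1008/2 = 504

504


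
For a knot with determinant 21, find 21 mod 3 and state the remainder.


Step 1: A knot is p-colorable if and only if p divides its determinant.
Step 2: Compute 21 mod 3.
21 = 7 * 3 + 0
Step 3: 21 mod 3 = 0
Step 4: The knot is 3-colorable: yes

0


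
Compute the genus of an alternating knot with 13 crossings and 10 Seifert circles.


For alternating knots, g = (c - s + 1)/2.
= (13 - 10 + 1)/2
= 4/2 = 2

2


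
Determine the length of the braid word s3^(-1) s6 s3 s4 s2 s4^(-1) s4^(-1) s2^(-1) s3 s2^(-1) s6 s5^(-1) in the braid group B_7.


The word length counts the number of generators (including inverses).
Listing each generator: s3^(-1), s6, s3, s4, s2, s4^(-1), s4^(-1), s2^(-1), s3, s2^(-1), s6, s5^(-1)
There are 12 generators in this braid word.

12


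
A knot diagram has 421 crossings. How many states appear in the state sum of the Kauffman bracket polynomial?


Each crossing contributes 2 choices (A-smoothing or B-smoothing).
Total states = 2^421 = 5415370496329716522614090203404460358274291162843391748379842930887932241807862544999950011922147613471467208908991351228465152

5415370496329716522614090203404460358274291162843391748379842930887932241807862544999950011922147613471467208908991351228465152


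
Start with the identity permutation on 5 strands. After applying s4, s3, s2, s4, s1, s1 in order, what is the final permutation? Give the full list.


Starting with identity [1, 2, 3, 4, 5].
Apply generators in sequence:
  After s4: [1, 2, 3, 5, 4]
  After s3: [1, 2, 5, 3, 4]
  After s2: [1, 5, 2, 3, 4]
  After s4: [1, 5, 2, 4, 3]
  After s1: [5, 1, 2, 4, 3]
  After s1: [1, 5, 2, 4, 3]
Final permutation: [1, 5, 2, 4, 3]

[1, 5, 2, 4, 3]


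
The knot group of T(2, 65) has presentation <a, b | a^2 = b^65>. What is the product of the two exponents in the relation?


The relation is a^2 = b^65.
Product of exponents = 2 * 65
= 130

130


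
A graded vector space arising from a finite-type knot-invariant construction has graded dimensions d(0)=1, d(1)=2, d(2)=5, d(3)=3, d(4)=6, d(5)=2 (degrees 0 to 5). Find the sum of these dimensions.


Total dimension = d(0) + d(1) + ... + d(5)
= 1 + 2 + 5 + 3 + 6 + 2
= 19

19


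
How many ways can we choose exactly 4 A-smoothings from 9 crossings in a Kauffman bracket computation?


We choose which 4 of 9 crossings get A-smoothings.
C(9, 4) = 9! / (4! * 5!)
= 126

126


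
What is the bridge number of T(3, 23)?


The bridge number of T(p,q) is min(p,q).
min(3, 23) = 3

3


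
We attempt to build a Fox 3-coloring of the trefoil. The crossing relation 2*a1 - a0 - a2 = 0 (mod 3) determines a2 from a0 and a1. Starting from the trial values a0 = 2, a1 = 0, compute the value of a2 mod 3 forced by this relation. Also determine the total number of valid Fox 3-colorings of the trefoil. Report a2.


Step 1: Apply the given crossing relation 2*a1 - a0 - a2 = 0 (mod 3).
  a2 = 2*a1 - a0 mod 3
  a2 = 2*0 - 2 mod 3
  a2 = 0 - 2 mod 3
  a2 = -2 mod 3 = 1
Step 2: The trefoil has determinant 3.
  Number of Fox p-colorings (p prime) is p^2 if p = 3, else p.
  Since p = 3 divides det = 3, the trefoil is 3-colorable.
  (Indeed for p = 3 any choice of a0, a1 extends to a valid coloring; the trial (a0, a1, a2) = (2, 0, 1) satisfies all three crossing relations.)
  Total colorings = 3^2 = 9
Step 3: a2 = 1, total Fox 3-colorings = 9

1


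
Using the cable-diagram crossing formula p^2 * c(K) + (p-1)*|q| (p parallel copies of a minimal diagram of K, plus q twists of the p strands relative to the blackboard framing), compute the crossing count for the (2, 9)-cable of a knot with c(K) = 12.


Step 1: Each of the c(K) crossings of the companion diagram becomes p*p = p^2 crossings among the p parallel strands, and each of the |q| twists s_1 s_2 ... s_(p-1) adds (p-1) crossings.
  Crossings = p^2 * c(K) + (p-1)*|q|
Step 2: = 2^2 * 12 + (2-1)*9
Step 3: = 4*12 + 1*9
Step 4: = 48 + 9 = 57

57


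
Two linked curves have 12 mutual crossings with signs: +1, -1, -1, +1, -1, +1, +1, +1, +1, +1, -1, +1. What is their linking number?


Step 1: Count positive crossings: 8
Step 2: Count negative crossings: 4
Step 3: Sum of signs = 8 - 4 = 4
Step 4: Linking number = sum/2 = 4/2 = 2

2


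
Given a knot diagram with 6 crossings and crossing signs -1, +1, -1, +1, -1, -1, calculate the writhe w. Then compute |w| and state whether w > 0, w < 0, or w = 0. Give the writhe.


Step 1: Count positive crossings (+1).
Positive crossings: 2
Step 2: Count negative crossings (-1).
Negative crossings: 4
Step 3: Writhe = (positive) - (negative)
w = 2 - 4 = -2
Step 4: |w| = 2, and w is negative

-2


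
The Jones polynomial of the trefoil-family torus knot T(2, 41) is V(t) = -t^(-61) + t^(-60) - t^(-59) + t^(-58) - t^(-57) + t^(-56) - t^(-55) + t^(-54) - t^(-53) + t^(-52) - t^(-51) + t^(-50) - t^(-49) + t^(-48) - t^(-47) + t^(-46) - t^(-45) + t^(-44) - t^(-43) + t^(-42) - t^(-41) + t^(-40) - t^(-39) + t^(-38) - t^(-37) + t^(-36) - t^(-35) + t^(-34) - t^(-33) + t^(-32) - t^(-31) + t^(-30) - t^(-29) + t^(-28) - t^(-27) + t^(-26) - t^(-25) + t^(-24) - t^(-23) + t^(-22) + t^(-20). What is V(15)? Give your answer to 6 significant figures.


Substituting t = 15 into V(t) = -t^(-61) + t^(-60) - t^(-59) + t^(-58) - t^(-57) + t^(-56) - t^(-55) + t^(-54) - t^(-53) + t^(-52) - t^(-51) + t^(-50) - t^(-49) + t^(-48) - t^(-47) + t^(-46) - t^(-45) + t^(-44) - t^(-43) + t^(-42) - t^(-41) + t^(-40) - t^(-39) + t^(-38) - t^(-37) + t^(-36) - t^(-35) + t^(-34) - t^(-33) + t^(-32) - t^(-31) + t^(-30) - t^(-29) + t^(-28) - t^(-27) + t^(-26) - t^(-25) + t^(-24) - t^(-23) + t^(-22) + t^(-20):
  (-)t^(-61) = -1.81315e-72
  (+)t^(-60) = 2.71972e-71
  (-)t^(-59) = -4.07958e-70
  (+)t^(-58) = 6.11937e-69
  (-)t^(-57) = -9.17906e-68
  (+)t^(-56) = 1.37686e-66
  (-)t^(-55) = -2.06529e-65
  (+)t^(-54) = 3.09793e-64
  (-)t^(-53) = -4.6469e-63
  (+)t^(-52) = 6.97035e-62
  (-)t^(-51) = -1.04555e-60
  (+)t^(-50) = 1.56833e-59
  (-)t^(-49) = -2.35249e-58
  (+)t^(-48) = 3.52874e-57
  (-)t^(-47) = -5.29311e-56
  (+)t^(-46) = 7.93966e-55
  (-)t^(-45) = -1.19095e-53
  (+)t^(-44) = 1.78642e-52
  (-)t^(-43) = -2.67964e-51
  (+)t^(-42) = 4.01945e-50
  (-)t^(-41) = -6.02918e-49
  (+)t^(-40) = 9.04377e-48
  (-)t^(-39) = -1.35657e-46
  (+)t^(-38) = 2.03485e-45
  (-)t^(-37) = -3.05227e-44
  (+)t^(-36) = 4.57841e-43
  (-)t^(-35) = -6.86761e-42
  (+)t^(-34) = 1.03014e-40
  (-)t^(-33) = -1.54521e-39
  (+)t^(-32) = 2.31782e-38
  (-)t^(-31) = -3.47673e-37
  (+)t^(-30) = 5.2151e-36
  (-)t^(-29) = -7.82264e-35
  (+)t^(-28) = 1.1734e-33
  (-)t^(-27) = -1.76009e-32
  (+)t^(-26) = 2.64014e-31
  (-)t^(-25) = -3.96021e-30
  (+)t^(-24) = 5.94032e-29
  (-)t^(-23) = -8.91048e-28
  (+)t^(-22) = 1.33657e-26
  (+)t^(-20) = 3.00729e-24
Sum = (-1.81315e-72) + (2.71972e-71) + (-4.07958e-70) + (6.11937e-69) + (-9.17906e-68) + (1.37686e-66) + (-2.06529e-65) + (3.09793e-64) + (-4.6469e-63) + (6.97035e-62) + (-1.04555e-60) + (1.56833e-59) + (-2.35249e-58) + (3.52874e-57) + (-5.29311e-56) + (7.93966e-55) + (-1.19095e-53) + (1.78642e-52) + (-2.67964e-51) + (4.01945e-50) + (-6.02918e-49) + (9.04377e-48) + (-1.35657e-46) + (2.03485e-45) + (-3.05227e-44) + (4.57841e-43) + (-6.86761e-42) + (1.03014e-40) + (-1.54521e-39) + (2.31782e-38) + (-3.47673e-37) + (5.2151e-36) + (-7.82264e-35) + (1.1734e-33) + (-1.76009e-32) + (2.64014e-31) + (-3.96021e-30) + (5.94032e-29) + (-8.91048e-28) + (1.33657e-26) + (3.00729e-24)
= 3.019816959e-24
Rounded to 6 significant figures: 3.01982e-24

3.01982e-24


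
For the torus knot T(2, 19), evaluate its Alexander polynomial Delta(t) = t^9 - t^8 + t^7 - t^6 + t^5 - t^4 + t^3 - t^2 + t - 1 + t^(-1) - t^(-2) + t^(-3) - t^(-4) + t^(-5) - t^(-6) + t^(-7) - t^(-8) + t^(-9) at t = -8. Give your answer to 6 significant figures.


Substituting t = -8 into Delta(t) = t^9 - t^8 + t^7 - t^6 + t^5 - t^4 + t^3 - t^2 + t - 1 + t^(-1) - t^(-2) + t^(-3) - t^(-4) + t^(-5) - t^(-6) + t^(-7) - t^(-8) + t^(-9):
Term values: (-134217728) + (-16777216) + (-2097152) + (-262144) + (-32768) + (-4096) + (-512) + (-64) + (-8) + (-1) + (-0.125) + (-0.015625) + (-0.00195312) + (-0.000244141) + (-3.05176e-05) + (-3.8147e-06) + (-4.76837e-07) + (-5.96046e-08) + (-7.45058e-09)
Sum = -153391689.1
Rounded to 6 significant figures: -1.53392e+08

-1.53392e+08


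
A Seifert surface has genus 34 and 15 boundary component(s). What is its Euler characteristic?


chi = 2 - 2g - b
= 2 - 2*34 - 15
= 2 - 68 - 15 = -81

-81


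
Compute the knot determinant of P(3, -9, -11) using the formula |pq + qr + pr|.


Step 1: Compute pq + qr + pr.
pq = 3*(-9) = -27
qr = (-9)*(-11) = 99
pr = 3*(-11) = -33
pq + qr + pr = -27 + 99 + (-33) = 39
Step 2: Take absolute value.
det(P(3,-9,-11)) = |39| = 39

39


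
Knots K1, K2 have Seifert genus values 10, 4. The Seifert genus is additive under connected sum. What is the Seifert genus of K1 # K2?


The Seifert genus is additive under connected sum.
Seifert genus(K1 # K2) = (10) + (4)
= 14

14


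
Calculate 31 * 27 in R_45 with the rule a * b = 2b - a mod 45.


31 * 27 = 2*27 - 31 mod 45
= 54 - 31 mod 45
= 23 mod 45 = 23

23


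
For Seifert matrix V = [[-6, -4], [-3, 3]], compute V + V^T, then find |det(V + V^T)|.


Step 1: Form V + V^T where V = [[-6, -4], [-3, 3]]
  V^T = [[-6, -3], [-4, 3]]
  V + V^T = [[-12, -7], [-7, 6]]
Step 2: det(V + V^T) = (-12)*6 - (-7)*(-7)
  = -72 - 49 = -121
Step 3: Knot determinant = |det(V + V^T)| = |-121| = 121

121


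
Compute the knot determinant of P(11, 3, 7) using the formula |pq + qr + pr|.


Step 1: Compute pq + qr + pr.
pq = 11*3 = 33
qr = 3*7 = 21
pr = 11*7 = 77
pq + qr + pr = 33 + 21 + 77 = 131
Step 2: Take absolute value.
det(P(11,3,7)) = |131| = 131

131


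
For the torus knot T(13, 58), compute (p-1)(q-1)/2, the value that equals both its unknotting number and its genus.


For a torus knot T(p,q), both the unknotting number and genus equal (p-1)(q-1)/2.
= (13-1)(58-1)/2
= 12*57/2
= 684/2 = 342

342


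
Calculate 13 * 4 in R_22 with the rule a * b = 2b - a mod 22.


13 * 4 = 2*4 - 13 mod 22
= 8 - 13 mod 22
= -5 mod 22 = 17

17


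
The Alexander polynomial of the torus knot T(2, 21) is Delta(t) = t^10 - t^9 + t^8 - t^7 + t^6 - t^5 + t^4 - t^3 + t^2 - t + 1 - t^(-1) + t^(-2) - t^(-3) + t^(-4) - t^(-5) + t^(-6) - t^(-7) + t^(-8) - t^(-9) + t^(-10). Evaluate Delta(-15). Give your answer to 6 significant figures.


Substituting t = -15 into Delta(t) = t^10 - t^9 + t^8 - t^7 + t^6 - t^5 + t^4 - t^3 + t^2 - t + 1 - t^(-1) + t^(-2) - t^(-3) + t^(-4) - t^(-5) + t^(-6) - t^(-7) + t^(-8) - t^(-9) + t^(-10):
Term values: (576650390625) + (38443359375) + (2562890625) + (170859375) + (11390625) + (759375) + (50625) + (3375) + (225) + (15) + (1) + (0.0666667) + (0.00444444) + (0.000296296) + (1.97531e-05) + (1.31687e-06) + (8.77915e-08) + (5.85277e-09) + (3.90184e-10) + (2.60123e-11) + (1.73415e-12)
Sum = 6.178397042e+11
Rounded to 6 significant figures: 6.1784e+11

6.1784e+11


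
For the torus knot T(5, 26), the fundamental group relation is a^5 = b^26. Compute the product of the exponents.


The relation is a^5 = b^26.
Product of exponents = 5 * 26
= 130

130


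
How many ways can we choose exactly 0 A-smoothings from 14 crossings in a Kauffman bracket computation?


We choose which 0 of 14 crossings get A-smoothings.
C(14, 0) = 14! / (0! * 14!)
= 1

1


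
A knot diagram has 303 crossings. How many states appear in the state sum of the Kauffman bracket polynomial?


Each crossing contributes 2 choices (A-smoothing or B-smoothing).
Total states = 2^303 = 16296287810675888690147565507275025288411747149327490005089123594835050398106693649467179008

16296287810675888690147565507275025288411747149327490005089123594835050398106693649467179008


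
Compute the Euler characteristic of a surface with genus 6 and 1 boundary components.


chi = 2 - 2g - b
= 2 - 2*6 - 1
= 2 - 12 - 1 = -11

-11


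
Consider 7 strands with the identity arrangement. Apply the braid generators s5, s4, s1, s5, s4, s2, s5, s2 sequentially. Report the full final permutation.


Starting with identity [1, 2, 3, 4, 5, 6, 7].
Apply generators in sequence:
  After s5: [1, 2, 3, 4, 6, 5, 7]
  After s4: [1, 2, 3, 6, 4, 5, 7]
  After s1: [2, 1, 3, 6, 4, 5, 7]
  After s5: [2, 1, 3, 6, 5, 4, 7]
  After s4: [2, 1, 3, 5, 6, 4, 7]
  After s2: [2, 3, 1, 5, 6, 4, 7]
  After s5: [2, 3, 1, 5, 4, 6, 7]
  After s2: [2, 1, 3, 5, 4, 6, 7]
Final permutation: [2, 1, 3, 5, 4, 6, 7]

[2, 1, 3, 5, 4, 6, 7]


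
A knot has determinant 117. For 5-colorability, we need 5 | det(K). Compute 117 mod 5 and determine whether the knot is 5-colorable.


Step 1: A knot is p-colorable if and only if p divides its determinant.
Step 2: Compute 117 mod 5.
117 = 23 * 5 + 2
Step 3: 117 mod 5 = 2
Step 4: The knot is 5-colorable: no

2


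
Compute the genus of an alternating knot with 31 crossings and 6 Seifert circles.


For alternating knots, g = (c - s + 1)/2.
= (31 - 6 + 1)/2
= 26/2 = 13

13


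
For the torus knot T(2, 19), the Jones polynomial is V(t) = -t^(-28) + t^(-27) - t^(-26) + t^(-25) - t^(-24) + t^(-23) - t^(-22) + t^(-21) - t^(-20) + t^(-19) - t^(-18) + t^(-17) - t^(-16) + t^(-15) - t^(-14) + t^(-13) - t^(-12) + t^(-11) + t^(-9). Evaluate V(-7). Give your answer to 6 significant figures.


Substituting t = -7 into V(t) = -t^(-28) + t^(-27) - t^(-26) + t^(-25) - t^(-24) + t^(-23) - t^(-22) + t^(-21) - t^(-20) + t^(-19) - t^(-18) + t^(-17) - t^(-16) + t^(-15) - t^(-14) + t^(-13) - t^(-12) + t^(-11) + t^(-9):
  (-)t^(-28) = -2.17398e-24
  (+)t^(-27) = -1.52178e-23
  (-)t^(-26) = -1.06525e-22
  (+)t^(-25) = -7.45674e-22
  (-)t^(-24) = -5.21972e-21
  (+)t^(-23) = -3.6538e-20
  (-)t^(-22) = -2.55766e-19
  (+)t^(-21) = -1.79036e-18
  (-)t^(-20) = -1.25325e-17
  (+)t^(-19) = -8.77278e-17
  (-)t^(-18) = -6.14095e-16
  (+)t^(-17) = -4.29866e-15
  (-)t^(-16) = -3.00906e-14
  (+)t^(-15) = -2.10634e-13
  (-)t^(-14) = -1.47444e-12
  (+)t^(-13) = -1.03211e-11
  (-)t^(-12) = -7.22476e-11
  (+)t^(-11) = -5.05733e-10
  (+)t^(-9) = -2.47809e-08
Sum = (-2.17398e-24) + (-1.52178e-23) + (-1.06525e-22) + (-7.45674e-22) + (-5.21972e-21) + (-3.6538e-20) + (-2.55766e-19) + (-1.79036e-18) + (-1.25325e-17) + (-8.77278e-17) + (-6.14095e-16) + (-4.29866e-15) + (-3.00906e-14) + (-2.10634e-13) + (-1.47444e-12) + (-1.03211e-11) + (-7.22476e-11) + (-5.05733e-10) + (-2.47809e-08)
= -2.537095442e-08
Rounded to 6 significant figures: -2.5371e-08

-2.5371e-08


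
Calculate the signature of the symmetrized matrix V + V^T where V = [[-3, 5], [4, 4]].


Step 1: V + V^T = [[-6, 9], [9, 8]]
Step 2: trace = 2, det = -129
Step 3: Discriminant = 2^2 - 4*(-129) = 520
Step 4: Eigenvalues: 12.4018, -10.4018
Step 5: Signature = (# positive eigenvalues) - (# negative eigenvalues) = 0

0


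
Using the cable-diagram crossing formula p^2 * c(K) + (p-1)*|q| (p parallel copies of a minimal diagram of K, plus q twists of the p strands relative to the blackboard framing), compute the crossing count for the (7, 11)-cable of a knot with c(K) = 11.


Step 1: Each of the c(K) crossings of the companion diagram becomes p*p = p^2 crossings among the p parallel strands, and each of the |q| twists s_1 s_2 ... s_(p-1) adds (p-1) crossings.
  Crossings = p^2 * c(K) + (p-1)*|q|
Step 2: = 7^2 * 11 + (7-1)*11
Step 3: = 49*11 + 6*11
Step 4: = 539 + 66 = 605

605


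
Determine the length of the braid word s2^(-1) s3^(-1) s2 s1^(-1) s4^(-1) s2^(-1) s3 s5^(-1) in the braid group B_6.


The word length counts the number of generators (including inverses).
Listing each generator: s2^(-1), s3^(-1), s2, s1^(-1), s4^(-1), s2^(-1), s3, s5^(-1)
There are 8 generators in this braid word.

8


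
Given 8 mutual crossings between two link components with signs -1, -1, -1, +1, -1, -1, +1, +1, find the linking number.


Step 1: Count positive crossings: 3
Step 2: Count negative crossings: 5
Step 3: Sum of signs = 3 - 5 = -2
Step 4: Linking number = sum/2 = -2/2 = -1

-1


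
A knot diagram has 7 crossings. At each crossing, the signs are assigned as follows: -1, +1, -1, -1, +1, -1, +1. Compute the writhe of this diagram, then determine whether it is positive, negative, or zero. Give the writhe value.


Step 1: Count positive crossings (+1).
Positive crossings: 3
Step 2: Count negative crossings (-1).
Negative crossings: 4
Step 3: Writhe = (positive) - (negative)
w = 3 - 4 = -1
Step 4: |w| = 1, and w is negative

-1


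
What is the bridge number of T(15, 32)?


The bridge number of T(p,q) is min(p,q).
min(15, 32) = 15

15


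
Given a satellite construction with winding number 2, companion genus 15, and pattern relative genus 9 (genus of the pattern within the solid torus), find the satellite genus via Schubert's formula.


Schubert: g(satellite) = g_rel(pattern) + |winding| * g(companion),
where g_rel(pattern) is the genus of the pattern relative to the solid torus.
= 9 + 2 * 15
= 9 + 30 = 39

39


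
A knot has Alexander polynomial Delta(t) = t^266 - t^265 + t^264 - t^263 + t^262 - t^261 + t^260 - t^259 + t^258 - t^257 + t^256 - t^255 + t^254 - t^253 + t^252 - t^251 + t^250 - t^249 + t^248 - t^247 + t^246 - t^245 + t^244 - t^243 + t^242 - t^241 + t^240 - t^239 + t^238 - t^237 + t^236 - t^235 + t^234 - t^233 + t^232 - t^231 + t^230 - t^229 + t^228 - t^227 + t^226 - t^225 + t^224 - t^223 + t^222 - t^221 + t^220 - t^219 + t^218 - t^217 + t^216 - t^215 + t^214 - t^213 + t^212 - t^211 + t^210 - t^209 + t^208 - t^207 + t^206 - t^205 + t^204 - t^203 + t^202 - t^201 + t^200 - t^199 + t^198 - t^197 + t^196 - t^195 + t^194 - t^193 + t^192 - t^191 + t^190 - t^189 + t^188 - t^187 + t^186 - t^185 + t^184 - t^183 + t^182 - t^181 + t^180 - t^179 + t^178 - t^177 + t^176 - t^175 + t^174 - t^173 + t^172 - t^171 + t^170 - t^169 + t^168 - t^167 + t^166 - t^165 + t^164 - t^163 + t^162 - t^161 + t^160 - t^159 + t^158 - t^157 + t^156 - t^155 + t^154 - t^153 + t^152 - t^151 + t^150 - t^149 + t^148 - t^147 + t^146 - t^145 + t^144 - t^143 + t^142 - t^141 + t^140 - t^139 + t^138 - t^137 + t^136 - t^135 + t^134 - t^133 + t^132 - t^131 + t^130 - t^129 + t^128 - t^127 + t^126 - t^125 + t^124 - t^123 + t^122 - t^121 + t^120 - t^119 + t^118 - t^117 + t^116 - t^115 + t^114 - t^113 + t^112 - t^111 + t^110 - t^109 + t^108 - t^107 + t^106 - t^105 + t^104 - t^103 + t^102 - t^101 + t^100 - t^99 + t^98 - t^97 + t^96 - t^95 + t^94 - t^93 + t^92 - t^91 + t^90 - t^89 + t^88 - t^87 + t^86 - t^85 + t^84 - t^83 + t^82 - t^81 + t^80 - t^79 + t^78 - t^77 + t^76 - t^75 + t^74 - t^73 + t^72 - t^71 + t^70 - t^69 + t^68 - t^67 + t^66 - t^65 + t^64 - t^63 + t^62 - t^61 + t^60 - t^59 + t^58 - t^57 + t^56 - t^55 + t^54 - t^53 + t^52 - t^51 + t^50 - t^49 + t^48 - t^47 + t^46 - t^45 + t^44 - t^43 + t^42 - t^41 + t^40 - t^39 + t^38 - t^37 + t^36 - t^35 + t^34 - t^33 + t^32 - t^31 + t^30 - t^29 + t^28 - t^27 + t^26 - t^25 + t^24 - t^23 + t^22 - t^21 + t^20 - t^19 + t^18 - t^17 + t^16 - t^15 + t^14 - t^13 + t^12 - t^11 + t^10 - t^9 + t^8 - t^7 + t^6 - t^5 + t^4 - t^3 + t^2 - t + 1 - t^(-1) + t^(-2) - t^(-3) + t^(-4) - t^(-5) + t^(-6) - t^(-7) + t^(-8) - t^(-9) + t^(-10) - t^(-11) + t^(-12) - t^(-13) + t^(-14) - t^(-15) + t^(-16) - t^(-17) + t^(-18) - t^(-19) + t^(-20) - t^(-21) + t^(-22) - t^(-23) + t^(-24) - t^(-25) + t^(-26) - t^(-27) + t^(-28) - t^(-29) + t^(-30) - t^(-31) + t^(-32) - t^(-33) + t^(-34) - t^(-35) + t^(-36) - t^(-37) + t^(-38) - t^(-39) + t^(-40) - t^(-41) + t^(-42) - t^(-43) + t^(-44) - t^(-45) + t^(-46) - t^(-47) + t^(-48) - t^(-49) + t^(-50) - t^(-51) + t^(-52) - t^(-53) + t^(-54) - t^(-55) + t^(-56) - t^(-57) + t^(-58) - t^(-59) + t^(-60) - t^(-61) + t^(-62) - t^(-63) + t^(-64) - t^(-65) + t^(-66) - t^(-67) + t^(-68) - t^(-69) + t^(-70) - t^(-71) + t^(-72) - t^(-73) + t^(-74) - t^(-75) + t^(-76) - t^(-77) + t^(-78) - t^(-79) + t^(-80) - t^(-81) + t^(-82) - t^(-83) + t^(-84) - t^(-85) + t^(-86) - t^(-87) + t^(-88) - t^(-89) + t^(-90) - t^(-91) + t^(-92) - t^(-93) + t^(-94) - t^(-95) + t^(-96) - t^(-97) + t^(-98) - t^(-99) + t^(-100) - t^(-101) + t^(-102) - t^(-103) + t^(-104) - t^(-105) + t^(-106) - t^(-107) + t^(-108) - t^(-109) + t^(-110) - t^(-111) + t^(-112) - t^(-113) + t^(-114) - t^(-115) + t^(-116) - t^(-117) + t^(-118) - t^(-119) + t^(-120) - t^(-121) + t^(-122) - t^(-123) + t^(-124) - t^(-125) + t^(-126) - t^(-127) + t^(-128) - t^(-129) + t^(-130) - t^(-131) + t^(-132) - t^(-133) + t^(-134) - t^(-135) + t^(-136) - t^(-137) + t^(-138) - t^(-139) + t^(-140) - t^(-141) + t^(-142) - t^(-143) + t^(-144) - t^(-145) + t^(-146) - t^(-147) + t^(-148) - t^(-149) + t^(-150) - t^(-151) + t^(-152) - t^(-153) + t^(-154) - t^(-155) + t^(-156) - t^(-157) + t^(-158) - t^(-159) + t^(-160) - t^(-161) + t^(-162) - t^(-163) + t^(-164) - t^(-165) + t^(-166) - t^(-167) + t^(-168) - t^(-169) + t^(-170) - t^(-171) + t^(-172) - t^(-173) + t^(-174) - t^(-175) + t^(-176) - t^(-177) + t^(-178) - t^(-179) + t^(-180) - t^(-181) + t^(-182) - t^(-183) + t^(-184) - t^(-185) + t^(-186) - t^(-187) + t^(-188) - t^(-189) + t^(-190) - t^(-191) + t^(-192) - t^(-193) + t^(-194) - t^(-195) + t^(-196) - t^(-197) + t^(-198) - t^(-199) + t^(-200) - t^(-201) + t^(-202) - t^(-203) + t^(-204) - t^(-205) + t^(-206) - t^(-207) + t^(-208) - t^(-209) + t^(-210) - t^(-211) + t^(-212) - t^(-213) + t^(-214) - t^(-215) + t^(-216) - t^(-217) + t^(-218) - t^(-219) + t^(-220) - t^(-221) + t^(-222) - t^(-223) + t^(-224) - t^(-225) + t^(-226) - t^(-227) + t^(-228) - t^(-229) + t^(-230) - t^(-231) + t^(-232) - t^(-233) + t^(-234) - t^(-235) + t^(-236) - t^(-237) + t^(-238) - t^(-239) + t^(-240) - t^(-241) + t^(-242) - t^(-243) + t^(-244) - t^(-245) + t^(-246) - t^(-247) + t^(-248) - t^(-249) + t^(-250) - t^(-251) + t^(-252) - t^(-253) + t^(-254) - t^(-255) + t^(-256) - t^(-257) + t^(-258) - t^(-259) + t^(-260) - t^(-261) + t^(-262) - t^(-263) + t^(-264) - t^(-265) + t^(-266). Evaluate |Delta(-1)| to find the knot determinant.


Step 1: The polynomial has 533 terms with alternating signs, exponents from 266 down to -266.
Step 2: Substitute t = -1. The i-th term has coefficient (-1)^i and exponent (m-i),
  so its value is (-1)^i * (-1)^(m-i) = (-1)^m = 1 for every i.
Step 3: All 533 terms equal 1, so Delta(-1) = 533 * (1) = 533
Step 4: |Delta(-1)| = 533

533
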